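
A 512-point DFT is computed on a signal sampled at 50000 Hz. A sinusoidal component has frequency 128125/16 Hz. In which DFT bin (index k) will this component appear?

DFT frequency resolution = f_s/N = 50000/512 = 3125/32 Hz
Bin index k = f_signal / resolution = 128125/16 / 3125/32 = 82
The signal frequency 128125/16 Hz falls in DFT bin k = 82.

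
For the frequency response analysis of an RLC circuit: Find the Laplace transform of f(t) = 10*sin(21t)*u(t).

Standard pair: sin(wt)*u(t) <-> w/(s^2+w^2)
With w = 21: L{10*sin(21t)*u(t)} = 210/(s^2+441)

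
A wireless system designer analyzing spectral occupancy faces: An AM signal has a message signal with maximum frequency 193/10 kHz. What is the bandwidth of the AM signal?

In AM (double-sideband), the bandwidth is twice the message frequency.
BW = 2 * f_m = 2 * 193/10 kHz = 193/5 kHz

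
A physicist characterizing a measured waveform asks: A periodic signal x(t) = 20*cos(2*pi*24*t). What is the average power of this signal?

Average power of A*cos(wt) is A^2/2.
P = 20^2 / 2 = 400/2 = 200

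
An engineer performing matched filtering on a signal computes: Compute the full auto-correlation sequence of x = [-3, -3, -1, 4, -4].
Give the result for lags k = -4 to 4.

r_xx[k] = sum_m x[m]*x[m+k], indexed from 0, for k = -4 to 4:
  r_xx[-4] = x[4]*x[0] = 12
  r_xx[-3] = x[3]*x[0] + x[4]*x[1] = 0
  r_xx[-2] = x[2]*x[0] + x[3]*x[1] + x[4]*x[2] = -5
  r_xx[-1] = x[1]*x[0] + x[2]*x[1] + x[3]*x[2] + x[4]*x[3] = -8
  r_xx[0] = x[0]*x[0] + x[1]*x[1] + x[2]*x[2] + x[3]*x[3] + x[4]*x[4] = 51
  r_xx[1] = x[0]*x[1] + x[1]*x[2] + x[2]*x[3] + x[3]*x[4] = -8
  r_xx[2] = x[0]*x[2] + x[1]*x[3] + x[2]*x[4] = -5
  r_xx[3] = x[0]*x[3] + x[1]*x[4] = 0
  r_xx[4] = x[0]*x[4] = 12
r_xx = [12, 0, -5, -8, 51, -8, -5, 0, 12]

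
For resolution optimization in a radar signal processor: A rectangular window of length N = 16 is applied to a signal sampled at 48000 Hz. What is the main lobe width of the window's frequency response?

For a rectangular window of length N,
the main lobe width in frequency is 2*f_s/N.
= 2*48000/16 = 6000 Hz
This determines the minimum frequency separation for resolving two sinusoids.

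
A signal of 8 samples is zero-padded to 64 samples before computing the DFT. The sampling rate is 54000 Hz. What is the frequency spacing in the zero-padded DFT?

Original DFT: N = 8, resolution = f_s/N = 54000/8 = 6750 Hz
Zero-padded DFT: N = 64, resolution = f_s/N = 54000/64 = 3375/4 Hz
Zero-padding interpolates the spectrum (finer frequency grid)
but does NOT improve the true spectral resolution (ability to resolve close frequencies).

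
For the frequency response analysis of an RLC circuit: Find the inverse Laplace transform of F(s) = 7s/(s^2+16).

Standard pair: s/(s^2+w^2) <-> cos(wt)*u(t)
With k=7, w=4: f(t) = 7*cos(4t)*u(t)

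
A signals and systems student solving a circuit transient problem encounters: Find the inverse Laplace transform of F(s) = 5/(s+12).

Standard pair: k/(s+a) <-> k*e^(-at)*u(t)
With k=5, a=12: f(t) = 5*e^(-12t)*u(t)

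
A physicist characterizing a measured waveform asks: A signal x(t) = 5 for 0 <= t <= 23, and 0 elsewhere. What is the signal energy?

Energy = integral of |x(t)|^2 dt over the signal duration
= 5^2 * 23 = 25 * 23 = 575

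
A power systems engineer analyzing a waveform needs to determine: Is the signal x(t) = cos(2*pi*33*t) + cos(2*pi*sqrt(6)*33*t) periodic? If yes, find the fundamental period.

f1 = 33 Hz, f2 = 33*sqrt(6) Hz
Ratio f2/f1 = sqrt(6), which is irrational.
Since the frequency ratio is irrational, no common period exists.
The signal is not periodic.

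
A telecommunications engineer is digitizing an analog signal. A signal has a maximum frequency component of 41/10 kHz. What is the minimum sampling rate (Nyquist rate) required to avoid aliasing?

By the Nyquist-Shannon sampling theorem,
the minimum sampling rate (Nyquist rate) must be at least 2 * f_max.
Nyquist rate = 2 * 41/10 kHz = 41/5 kHz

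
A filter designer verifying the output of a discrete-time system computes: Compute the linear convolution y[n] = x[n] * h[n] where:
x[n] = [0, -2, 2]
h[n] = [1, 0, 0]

y[n] = sum_k x[k]*h[n-k]. Output length = len(x) + len(h) - 1 = 3 + 3 - 1 = 5.
y[0] = 0*1 = 0
y[1] = -2*1 + 0*0 = -2
y[2] = 2*1 + -2*0 + 0*0 = 2
y[3] = 2*0 + -2*0 = 0
y[4] = 2*0 = 0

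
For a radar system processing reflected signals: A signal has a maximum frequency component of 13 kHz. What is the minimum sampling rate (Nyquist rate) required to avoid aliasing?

By the Nyquist-Shannon sampling theorem,
the minimum sampling rate (Nyquist rate) must be at least 2 * f_max.
Nyquist rate = 2 * 13 kHz = 26 kHz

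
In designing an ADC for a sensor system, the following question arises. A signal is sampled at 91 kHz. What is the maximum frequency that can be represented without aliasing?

The maximum frequency that can be represented without aliasing
is the Nyquist frequency: f_max = f_s / 2 = 91 kHz / 2 = 91/2 kHz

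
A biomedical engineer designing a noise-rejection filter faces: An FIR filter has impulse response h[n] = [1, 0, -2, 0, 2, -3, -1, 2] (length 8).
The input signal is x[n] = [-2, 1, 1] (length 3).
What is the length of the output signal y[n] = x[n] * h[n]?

For linear convolution, the output length is:
len(y) = len(x) + len(h) - 1 = 3 + 8 - 1 = 10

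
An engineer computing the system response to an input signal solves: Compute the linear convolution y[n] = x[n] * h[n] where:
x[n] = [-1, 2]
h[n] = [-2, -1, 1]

y[n] = sum_k x[k]*h[n-k]. Output length = len(x) + len(h) - 1 = 2 + 3 - 1 = 4.
y[0] = -1*-2 = 2
y[1] = 2*-2 + -1*-1 = -3
y[2] = 2*-1 + -1*1 = -3
y[3] = 2*1 = 2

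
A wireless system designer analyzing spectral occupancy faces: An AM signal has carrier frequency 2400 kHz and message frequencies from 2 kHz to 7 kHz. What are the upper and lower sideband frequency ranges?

Upper sideband (USB) = fc + [fm_low, fm_high] = 2400 + [2, 7] = [2402, 2407] kHz
Lower sideband (LSB) = fc - [fm_high, fm_low] = 2400 - [7, 2] = [2393, 2398] kHz
Total occupied spectrum: 2393 kHz to 2407 kHz (plus carrier at 2400 kHz)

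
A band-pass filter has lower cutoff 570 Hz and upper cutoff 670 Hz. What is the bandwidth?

Bandwidth = f_high - f_low
= 670 Hz - 570 Hz = 100 Hz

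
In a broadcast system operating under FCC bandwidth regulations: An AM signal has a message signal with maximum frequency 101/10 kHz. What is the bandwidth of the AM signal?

In AM (double-sideband), the bandwidth is twice the message frequency.
BW = 2 * f_m = 2 * 101/10 kHz = 101/5 kHz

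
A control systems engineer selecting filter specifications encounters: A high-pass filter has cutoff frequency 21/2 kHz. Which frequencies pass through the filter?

A high-pass filter passes all frequencies above the cutoff frequency 21/2 kHz and attenuates lower frequencies.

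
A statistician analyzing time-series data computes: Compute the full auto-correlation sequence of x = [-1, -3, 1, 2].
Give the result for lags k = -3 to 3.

r_xx[k] = sum_m x[m]*x[m+k], indexed from 0, for k = -3 to 3:
  r_xx[-3] = x[3]*x[0] = -2
  r_xx[-2] = x[2]*x[0] + x[3]*x[1] = -7
  r_xx[-1] = x[1]*x[0] + x[2]*x[1] + x[3]*x[2] = 2
  r_xx[0] = x[0]*x[0] + x[1]*x[1] + x[2]*x[2] + x[3]*x[3] = 15
  r_xx[1] = x[0]*x[1] + x[1]*x[2] + x[2]*x[3] = 2
  r_xx[2] = x[0]*x[2] + x[1]*x[3] = -7
  r_xx[3] = x[0]*x[3] = -2
r_xx = [-2, -7, 2, 15, 2, -7, -2]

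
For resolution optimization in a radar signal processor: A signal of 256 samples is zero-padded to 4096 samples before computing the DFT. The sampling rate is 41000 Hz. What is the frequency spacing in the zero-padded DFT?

Original DFT: N = 256, resolution = f_s/N = 41000/256 = 5125/32 Hz
Zero-padded DFT: N = 4096, resolution = f_s/N = 41000/4096 = 5125/512 Hz
Zero-padding interpolates the spectrum (finer frequency grid)
but does NOT improve the true spectral resolution (ability to resolve close frequencies).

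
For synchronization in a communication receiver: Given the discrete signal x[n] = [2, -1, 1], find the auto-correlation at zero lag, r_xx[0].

The auto-correlation at zero lag r_xx[0] equals the signal energy.
r_xx[0] = sum of x[n]^2 = 2^2 + (-1)^2 + 1^2
= 4 + 1 + 1 = 6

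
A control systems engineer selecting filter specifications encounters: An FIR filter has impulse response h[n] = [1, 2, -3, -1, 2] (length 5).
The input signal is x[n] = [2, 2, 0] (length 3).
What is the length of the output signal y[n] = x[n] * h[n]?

For linear convolution, the output length is:
len(y) = len(x) + len(h) - 1 = 3 + 5 - 1 = 7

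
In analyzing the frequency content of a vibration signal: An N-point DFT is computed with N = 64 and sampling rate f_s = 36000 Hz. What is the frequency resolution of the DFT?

DFT frequency resolution = f_s / N
= 36000 / 64 = 1125/2 Hz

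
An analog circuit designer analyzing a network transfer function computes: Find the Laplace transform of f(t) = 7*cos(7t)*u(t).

Standard pair: cos(wt)*u(t) <-> s/(s^2+w^2)
With w = 7: L{7*cos(7t)*u(t)} = 7s/(s^2+49)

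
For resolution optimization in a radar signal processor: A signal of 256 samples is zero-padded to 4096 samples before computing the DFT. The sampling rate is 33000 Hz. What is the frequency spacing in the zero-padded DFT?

Original DFT: N = 256, resolution = f_s/N = 33000/256 = 4125/32 Hz
Zero-padded DFT: N = 4096, resolution = f_s/N = 33000/4096 = 4125/512 Hz
Zero-padding interpolates the spectrum (finer frequency grid)
but does NOT improve the true spectral resolution (ability to resolve close frequencies).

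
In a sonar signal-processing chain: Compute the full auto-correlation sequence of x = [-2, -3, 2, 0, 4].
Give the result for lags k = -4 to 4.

r_xx[k] = sum_m x[m]*x[m+k], indexed from 0, for k = -4 to 4:
  r_xx[-4] = x[4]*x[0] = -8
  r_xx[-3] = x[3]*x[0] + x[4]*x[1] = -12
  r_xx[-2] = x[2]*x[0] + x[3]*x[1] + x[4]*x[2] = 4
  r_xx[-1] = x[1]*x[0] + x[2]*x[1] + x[3]*x[2] + x[4]*x[3] = 0
  r_xx[0] = x[0]*x[0] + x[1]*x[1] + x[2]*x[2] + x[3]*x[3] + x[4]*x[4] = 33
  r_xx[1] = x[0]*x[1] + x[1]*x[2] + x[2]*x[3] + x[3]*x[4] = 0
  r_xx[2] = x[0]*x[2] + x[1]*x[3] + x[2]*x[4] = 4
  r_xx[3] = x[0]*x[3] + x[1]*x[4] = -12
  r_xx[4] = x[0]*x[4] = -8
r_xx = [-8, -12, 4, 0, 33, 0, 4, -12, -8]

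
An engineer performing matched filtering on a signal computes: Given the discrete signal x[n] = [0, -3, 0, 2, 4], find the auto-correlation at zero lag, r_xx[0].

The auto-correlation at zero lag r_xx[0] equals the signal energy.
r_xx[0] = sum of x[n]^2 = 0^2 + (-3)^2 + 0^2 + 2^2 + 4^2
= 0 + 9 + 0 + 4 + 16 = 29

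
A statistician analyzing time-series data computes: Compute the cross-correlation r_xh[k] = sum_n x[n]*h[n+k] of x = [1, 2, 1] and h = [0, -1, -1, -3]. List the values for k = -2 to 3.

Both sequences indexed from 0 and zero outside their support.
Lags with overlap: k = -2 to 3.
  r_xh[-2] = x[2]*h[0] = 0
  r_xh[-1] = x[1]*h[0] + x[2]*h[1] = -1
  r_xh[0] = x[0]*h[0] + x[1]*h[1] + x[2]*h[2] = -3
  r_xh[1] = x[0]*h[1] + x[1]*h[2] + x[2]*h[3] = -6
  r_xh[2] = x[0]*h[2] + x[1]*h[3] = -7
  r_xh[3] = x[0]*h[3] = -3
r_xh = [0, -1, -3, -6, -7, -3] (for k = -2, ..., 3)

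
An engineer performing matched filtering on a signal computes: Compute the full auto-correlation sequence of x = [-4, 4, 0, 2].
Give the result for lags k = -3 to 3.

r_xx[k] = sum_m x[m]*x[m+k], indexed from 0, for k = -3 to 3:
  r_xx[-3] = x[3]*x[0] = -8
  r_xx[-2] = x[2]*x[0] + x[3]*x[1] = 8
  r_xx[-1] = x[1]*x[0] + x[2]*x[1] + x[3]*x[2] = -16
  r_xx[0] = x[0]*x[0] + x[1]*x[1] + x[2]*x[2] + x[3]*x[3] = 36
  r_xx[1] = x[0]*x[1] + x[1]*x[2] + x[2]*x[3] = -16
  r_xx[2] = x[0]*x[2] + x[1]*x[3] = 8
  r_xx[3] = x[0]*x[3] = -8
r_xx = [-8, 8, -16, 36, -16, 8, -8]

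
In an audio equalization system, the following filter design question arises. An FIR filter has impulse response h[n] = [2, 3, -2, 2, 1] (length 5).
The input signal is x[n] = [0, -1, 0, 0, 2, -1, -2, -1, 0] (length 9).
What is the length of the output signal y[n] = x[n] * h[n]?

For linear convolution, the output length is:
len(y) = len(x) + len(h) - 1 = 9 + 5 - 1 = 13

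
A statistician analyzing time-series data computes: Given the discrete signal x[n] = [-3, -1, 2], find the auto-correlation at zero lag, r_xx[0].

The auto-correlation at zero lag r_xx[0] equals the signal energy.
r_xx[0] = sum of x[n]^2 = (-3)^2 + (-1)^2 + 2^2
= 9 + 1 + 4 = 14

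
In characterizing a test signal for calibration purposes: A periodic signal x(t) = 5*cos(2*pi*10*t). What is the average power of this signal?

Average power of A*cos(wt) is A^2/2.
P = 5^2 / 2 = 25/2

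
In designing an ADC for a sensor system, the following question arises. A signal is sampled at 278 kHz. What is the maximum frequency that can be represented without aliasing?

The maximum frequency that can be represented without aliasing
is the Nyquist frequency: f_max = f_s / 2 = 278 kHz / 2 = 139 kHz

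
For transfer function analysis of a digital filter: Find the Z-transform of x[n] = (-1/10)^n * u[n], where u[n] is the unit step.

The Z-transform of a^n * u[n] is z/(z-a) for |z| > |a|.
Here a = -1/10, so X(z) = z/(z - (-1/10)) = 10z/(10z + 1)
ROC: |z| > 1/10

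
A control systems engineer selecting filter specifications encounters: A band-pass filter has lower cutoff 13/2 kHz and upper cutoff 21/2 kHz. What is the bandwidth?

Bandwidth = f_high - f_low
= 21/2 kHz - 13/2 kHz = 4 kHz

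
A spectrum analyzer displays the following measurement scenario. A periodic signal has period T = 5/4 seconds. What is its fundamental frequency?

The fundamental frequency is the reciprocal of the period.
f = 1/T = 1/(5/4) = 4/5 Hz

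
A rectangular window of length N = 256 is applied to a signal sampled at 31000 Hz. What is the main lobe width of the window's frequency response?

For a rectangular window of length N,
the main lobe width in frequency is 2*f_s/N.
= 2*31000/256 = 3875/16 Hz
This determines the minimum frequency separation for resolving two sinusoids.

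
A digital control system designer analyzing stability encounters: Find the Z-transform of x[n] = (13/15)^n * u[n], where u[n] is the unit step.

The Z-transform of a^n * u[n] is z/(z-a) for |z| > |a|.
Here a = 13/15, so X(z) = z/(z - (13/15)) = 15z/(15z - 13)
ROC: |z| > 13/15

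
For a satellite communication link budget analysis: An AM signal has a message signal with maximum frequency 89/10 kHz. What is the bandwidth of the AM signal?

In AM (double-sideband), the bandwidth is twice the message frequency.
BW = 2 * f_m = 2 * 89/10 kHz = 89/5 kHz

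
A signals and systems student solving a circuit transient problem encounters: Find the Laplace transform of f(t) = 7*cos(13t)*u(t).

Standard pair: cos(wt)*u(t) <-> s/(s^2+w^2)
With w = 13: L{7*cos(13t)*u(t)} = 7s/(s^2+169)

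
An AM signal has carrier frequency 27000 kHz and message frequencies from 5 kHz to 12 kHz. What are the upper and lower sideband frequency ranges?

Upper sideband (USB) = fc + [fm_low, fm_high] = 27000 + [5, 12] = [27005, 27012] kHz
Lower sideband (LSB) = fc - [fm_high, fm_low] = 27000 - [12, 5] = [26988, 26995] kHz
Total occupied spectrum: 26988 kHz to 27012 kHz (plus carrier at 27000 kHz)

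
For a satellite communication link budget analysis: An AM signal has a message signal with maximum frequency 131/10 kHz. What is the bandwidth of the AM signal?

In AM (double-sideband), the bandwidth is twice the message frequency.
BW = 2 * f_m = 2 * 131/10 kHz = 131/5 kHz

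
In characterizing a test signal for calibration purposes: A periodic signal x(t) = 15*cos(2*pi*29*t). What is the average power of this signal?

Average power of A*cos(wt) is A^2/2.
P = 15^2 / 2 = 225/2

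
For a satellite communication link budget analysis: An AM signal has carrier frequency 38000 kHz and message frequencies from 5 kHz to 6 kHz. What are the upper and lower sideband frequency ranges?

Upper sideband (USB) = fc + [fm_low, fm_high] = 38000 + [5, 6] = [38005, 38006] kHz
Lower sideband (LSB) = fc - [fm_high, fm_low] = 38000 - [6, 5] = [37994, 37995] kHz
Total occupied spectrum: 37994 kHz to 38006 kHz (plus carrier at 38000 kHz)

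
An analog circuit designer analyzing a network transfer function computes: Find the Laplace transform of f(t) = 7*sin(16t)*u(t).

Standard pair: sin(wt)*u(t) <-> w/(s^2+w^2)
With w = 16: L{7*sin(16t)*u(t)} = 112/(s^2+256)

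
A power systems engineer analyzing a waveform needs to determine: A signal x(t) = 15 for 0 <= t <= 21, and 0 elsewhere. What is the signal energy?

Energy = integral of |x(t)|^2 dt over the signal duration
= 15^2 * 21 = 225 * 21 = 4725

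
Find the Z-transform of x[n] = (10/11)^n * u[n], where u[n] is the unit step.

The Z-transform of a^n * u[n] is z/(z-a) for |z| > |a|.
Here a = 10/11, so X(z) = z/(z - (10/11)) = 11z/(11z - 10)
ROC: |z| > 10/11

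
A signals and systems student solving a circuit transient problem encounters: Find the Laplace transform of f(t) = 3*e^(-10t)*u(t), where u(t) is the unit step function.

Standard Laplace transform pair:
e^(-at)*u(t) <-> 1/(s+a)
With a = 10: L{3*e^(-10t)*u(t)} = 3/(s+10), ROC: Re(s) > -10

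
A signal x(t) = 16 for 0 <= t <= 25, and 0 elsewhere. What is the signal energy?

Energy = integral of |x(t)|^2 dt over the signal duration
= 16^2 * 25 = 256 * 25 = 6400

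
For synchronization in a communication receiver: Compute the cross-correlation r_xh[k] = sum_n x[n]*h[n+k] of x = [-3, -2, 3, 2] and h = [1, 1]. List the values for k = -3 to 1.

Both sequences indexed from 0 and zero outside their support.
Lags with overlap: k = -3 to 1.
  r_xh[-3] = x[3]*h[0] = 2
  r_xh[-2] = x[2]*h[0] + x[3]*h[1] = 5
  r_xh[-1] = x[1]*h[0] + x[2]*h[1] = 1
  r_xh[0] = x[0]*h[0] + x[1]*h[1] = -5
  r_xh[1] = x[0]*h[1] = -3
r_xh = [2, 5, 1, -5, -3] (for k = -3, ..., 1)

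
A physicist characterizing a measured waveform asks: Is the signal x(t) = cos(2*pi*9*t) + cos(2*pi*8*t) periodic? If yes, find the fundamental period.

f1 = 9 Hz, f2 = 8 Hz
Period T1 = 1/9, T2 = 1/8
Ratio T1/T2 = 8/9, which is rational.
The signal is periodic with fundamental period T = 1/GCD(9,8) = 1 s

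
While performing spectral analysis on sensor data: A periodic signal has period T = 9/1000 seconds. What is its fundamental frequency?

The fundamental frequency is the reciprocal of the period.
f = 1/T = 1/(9/1000) = 1000/9 Hz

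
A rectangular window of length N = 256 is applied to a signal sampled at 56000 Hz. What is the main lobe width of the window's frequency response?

For a rectangular window of length N,
the main lobe width in frequency is 2*f_s/N.
= 2*56000/256 = 875/2 Hz
This determines the minimum frequency separation for resolving two sinusoids.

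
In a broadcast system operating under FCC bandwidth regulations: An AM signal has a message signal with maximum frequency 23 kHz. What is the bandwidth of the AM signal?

In AM (double-sideband), the bandwidth is twice the message frequency.
BW = 2 * f_m = 2 * 23 kHz = 46 kHz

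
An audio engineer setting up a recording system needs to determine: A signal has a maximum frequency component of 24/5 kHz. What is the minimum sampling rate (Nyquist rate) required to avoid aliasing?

By the Nyquist-Shannon sampling theorem,
the minimum sampling rate (Nyquist rate) must be at least 2 * f_max.
Nyquist rate = 2 * 24/5 kHz = 48/5 kHz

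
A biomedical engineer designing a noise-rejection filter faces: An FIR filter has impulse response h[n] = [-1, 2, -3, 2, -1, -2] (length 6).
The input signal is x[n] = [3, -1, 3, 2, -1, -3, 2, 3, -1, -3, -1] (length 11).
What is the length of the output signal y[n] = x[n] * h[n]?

For linear convolution, the output length is:
len(y) = len(x) + len(h) - 1 = 11 + 6 - 1 = 16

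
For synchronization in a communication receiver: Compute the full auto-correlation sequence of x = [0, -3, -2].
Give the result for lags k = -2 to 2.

r_xx[k] = sum_m x[m]*x[m+k], indexed from 0, for k = -2 to 2:
  r_xx[-2] = x[2]*x[0] = 0
  r_xx[-1] = x[1]*x[0] + x[2]*x[1] = 6
  r_xx[0] = x[0]*x[0] + x[1]*x[1] + x[2]*x[2] = 13
  r_xx[1] = x[0]*x[1] + x[1]*x[2] = 6
  r_xx[2] = x[0]*x[2] = 0
r_xx = [0, 6, 13, 6, 0]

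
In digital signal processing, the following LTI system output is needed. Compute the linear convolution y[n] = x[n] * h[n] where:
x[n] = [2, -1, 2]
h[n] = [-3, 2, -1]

y[n] = sum_k x[k]*h[n-k]. Output length = len(x) + len(h) - 1 = 3 + 3 - 1 = 5.
y[0] = 2*-3 = -6
y[1] = -1*-3 + 2*2 = 7
y[2] = 2*-3 + -1*2 + 2*-1 = -10
y[3] = 2*2 + -1*-1 = 5
y[4] = 2*-1 = -2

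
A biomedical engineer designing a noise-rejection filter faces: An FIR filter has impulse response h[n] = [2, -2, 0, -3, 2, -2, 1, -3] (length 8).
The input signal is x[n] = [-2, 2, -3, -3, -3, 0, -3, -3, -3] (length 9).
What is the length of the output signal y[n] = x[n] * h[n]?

For linear convolution, the output length is:
len(y) = len(x) + len(h) - 1 = 9 + 8 - 1 = 16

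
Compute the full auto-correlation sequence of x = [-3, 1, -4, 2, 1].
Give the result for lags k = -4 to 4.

r_xx[k] = sum_m x[m]*x[m+k], indexed from 0, for k = -4 to 4:
  r_xx[-4] = x[4]*x[0] = -3
  r_xx[-3] = x[3]*x[0] + x[4]*x[1] = -5
  r_xx[-2] = x[2]*x[0] + x[3]*x[1] + x[4]*x[2] = 10
  r_xx[-1] = x[1]*x[0] + x[2]*x[1] + x[3]*x[2] + x[4]*x[3] = -13
  r_xx[0] = x[0]*x[0] + x[1]*x[1] + x[2]*x[2] + x[3]*x[3] + x[4]*x[4] = 31
  r_xx[1] = x[0]*x[1] + x[1]*x[2] + x[2]*x[3] + x[3]*x[4] = -13
  r_xx[2] = x[0]*x[2] + x[1]*x[3] + x[2]*x[4] = 10
  r_xx[3] = x[0]*x[3] + x[1]*x[4] = -5
  r_xx[4] = x[0]*x[4] = -3
r_xx = [-3, -5, 10, -13, 31, -13, 10, -5, -3]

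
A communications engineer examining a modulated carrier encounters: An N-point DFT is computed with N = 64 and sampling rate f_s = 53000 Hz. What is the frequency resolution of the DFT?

DFT frequency resolution = f_s / N
= 53000 / 64 = 6625/8 Hz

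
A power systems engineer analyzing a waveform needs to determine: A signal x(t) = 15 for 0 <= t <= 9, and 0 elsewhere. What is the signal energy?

Energy = integral of |x(t)|^2 dt over the signal duration
= 15^2 * 9 = 225 * 9 = 2025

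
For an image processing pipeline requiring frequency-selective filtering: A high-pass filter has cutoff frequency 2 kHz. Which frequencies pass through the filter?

A high-pass filter passes all frequencies above the cutoff frequency 2 kHz and attenuates lower frequencies.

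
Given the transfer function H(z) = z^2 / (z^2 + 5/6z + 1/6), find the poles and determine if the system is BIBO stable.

Poles are roots of the denominator: z^2 + 5/6z + 1/6 = 0.
Quadratic formula: z = [-(5/6) +/- sqrt((5/6)^2 - 4*(1/6))] / 2
Discriminant = 25/36 - 2/3 = 1/36; sqrt = 1/6.
z = (-5/6 +/- 1/6) / 2 => z = -1/3 or z = -1/2.
|p1| = 1/3, |p2| = 1/2.
For BIBO stability, all poles must lie inside the unit circle (|p| < 1).
System is STABLE since both |p| < 1.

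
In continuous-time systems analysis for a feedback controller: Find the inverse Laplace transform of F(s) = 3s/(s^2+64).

Standard pair: s/(s^2+w^2) <-> cos(wt)*u(t)
With k=3, w=8: f(t) = 3*cos(8t)*u(t)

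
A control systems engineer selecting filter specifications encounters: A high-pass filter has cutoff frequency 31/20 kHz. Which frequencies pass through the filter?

A high-pass filter passes all frequencies above the cutoff frequency 31/20 kHz and attenuates lower frequencies.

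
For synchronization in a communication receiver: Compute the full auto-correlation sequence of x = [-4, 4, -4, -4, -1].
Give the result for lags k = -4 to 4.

r_xx[k] = sum_m x[m]*x[m+k], indexed from 0, for k = -4 to 4:
  r_xx[-4] = x[4]*x[0] = 4
  r_xx[-3] = x[3]*x[0] + x[4]*x[1] = 12
  r_xx[-2] = x[2]*x[0] + x[3]*x[1] + x[4]*x[2] = 4
  r_xx[-1] = x[1]*x[0] + x[2]*x[1] + x[3]*x[2] + x[4]*x[3] = -12
  r_xx[0] = x[0]*x[0] + x[1]*x[1] + x[2]*x[2] + x[3]*x[3] + x[4]*x[4] = 65
  r_xx[1] = x[0]*x[1] + x[1]*x[2] + x[2]*x[3] + x[3]*x[4] = -12
  r_xx[2] = x[0]*x[2] + x[1]*x[3] + x[2]*x[4] = 4
  r_xx[3] = x[0]*x[3] + x[1]*x[4] = 12
  r_xx[4] = x[0]*x[4] = 4
r_xx = [4, 12, 4, -12, 65, -12, 4, 12, 4]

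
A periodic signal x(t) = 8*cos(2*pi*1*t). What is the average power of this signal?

Average power of A*cos(wt) is A^2/2.
P = 8^2 / 2 = 64/2 = 32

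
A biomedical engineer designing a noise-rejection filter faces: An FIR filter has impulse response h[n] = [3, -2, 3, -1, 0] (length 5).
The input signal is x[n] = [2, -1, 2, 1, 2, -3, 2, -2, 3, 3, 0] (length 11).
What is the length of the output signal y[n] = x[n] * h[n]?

For linear convolution, the output length is:
len(y) = len(x) + len(h) - 1 = 11 + 5 - 1 = 15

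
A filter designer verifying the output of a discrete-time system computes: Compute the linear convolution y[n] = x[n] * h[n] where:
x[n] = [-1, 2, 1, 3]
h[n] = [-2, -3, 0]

y[n] = sum_k x[k]*h[n-k]. Output length = len(x) + len(h) - 1 = 4 + 3 - 1 = 6.
y[0] = -1*-2 = 2
y[1] = 2*-2 + -1*-3 = -1
y[2] = 1*-2 + 2*-3 + -1*0 = -8
y[3] = 3*-2 + 1*-3 + 2*0 = -9
y[4] = 3*-3 + 1*0 = -9
y[5] = 3*0 = 0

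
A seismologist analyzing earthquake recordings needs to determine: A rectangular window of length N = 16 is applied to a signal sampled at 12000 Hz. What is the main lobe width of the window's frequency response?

For a rectangular window of length N,
the main lobe width in frequency is 2*f_s/N.
= 2*12000/16 = 1500 Hz
This determines the minimum frequency separation for resolving two sinusoids.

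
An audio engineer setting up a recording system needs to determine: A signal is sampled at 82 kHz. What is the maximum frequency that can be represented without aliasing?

The maximum frequency that can be represented without aliasing
is the Nyquist frequency: f_max = f_s / 2 = 82 kHz / 2 = 41 kHz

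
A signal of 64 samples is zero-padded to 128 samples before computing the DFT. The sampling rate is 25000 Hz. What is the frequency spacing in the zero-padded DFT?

Original DFT: N = 64, resolution = f_s/N = 25000/64 = 3125/8 Hz
Zero-padded DFT: N = 128, resolution = f_s/N = 25000/128 = 3125/16 Hz
Zero-padding interpolates the spectrum (finer frequency grid)
but does NOT improve the true spectral resolution (ability to resolve close frequencies).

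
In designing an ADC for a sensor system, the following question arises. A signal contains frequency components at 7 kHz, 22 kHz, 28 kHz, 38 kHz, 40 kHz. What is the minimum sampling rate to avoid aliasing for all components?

The highest frequency component is f_max = 40 kHz.
Nyquist rate = 2 * f_max = 2 * 40 kHz = 80 kHz.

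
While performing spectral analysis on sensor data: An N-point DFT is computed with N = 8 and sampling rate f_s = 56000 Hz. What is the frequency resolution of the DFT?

DFT frequency resolution = f_s / N
= 56000 / 8 = 7000 Hz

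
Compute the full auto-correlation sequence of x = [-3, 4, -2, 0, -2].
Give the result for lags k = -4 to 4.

r_xx[k] = sum_m x[m]*x[m+k], indexed from 0, for k = -4 to 4:
  r_xx[-4] = x[4]*x[0] = 6
  r_xx[-3] = x[3]*x[0] + x[4]*x[1] = -8
  r_xx[-2] = x[2]*x[0] + x[3]*x[1] + x[4]*x[2] = 10
  r_xx[-1] = x[1]*x[0] + x[2]*x[1] + x[3]*x[2] + x[4]*x[3] = -20
  r_xx[0] = x[0]*x[0] + x[1]*x[1] + x[2]*x[2] + x[3]*x[3] + x[4]*x[4] = 33
  r_xx[1] = x[0]*x[1] + x[1]*x[2] + x[2]*x[3] + x[3]*x[4] = -20
  r_xx[2] = x[0]*x[2] + x[1]*x[3] + x[2]*x[4] = 10
  r_xx[3] = x[0]*x[3] + x[1]*x[4] = -8
  r_xx[4] = x[0]*x[4] = 6
r_xx = [6, -8, 10, -20, 33, -20, 10, -8, 6]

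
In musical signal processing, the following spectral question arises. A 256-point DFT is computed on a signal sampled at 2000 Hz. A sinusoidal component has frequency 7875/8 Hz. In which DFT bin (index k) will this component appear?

DFT frequency resolution = f_s/N = 2000/256 = 125/16 Hz
Bin index k = f_signal / resolution = 7875/8 / 125/16 = 126
The signal frequency 7875/8 Hz falls in DFT bin k = 126.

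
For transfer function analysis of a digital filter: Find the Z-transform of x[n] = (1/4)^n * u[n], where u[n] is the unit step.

The Z-transform of a^n * u[n] is z/(z-a) for |z| > |a|.
Here a = 1/4, so X(z) = z/(z - (1/4)) = 4z/(4z - 1)
ROC: |z| > 1/4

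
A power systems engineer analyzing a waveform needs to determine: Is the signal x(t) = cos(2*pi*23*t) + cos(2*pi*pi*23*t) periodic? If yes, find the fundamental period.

f1 = 23 Hz, f2 = 23*pi Hz
Ratio f2/f1 = pi, which is irrational.
Since the frequency ratio is irrational, no common period exists.
The signal is not periodic.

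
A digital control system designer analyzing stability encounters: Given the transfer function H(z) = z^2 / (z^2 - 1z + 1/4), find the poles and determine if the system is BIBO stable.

Poles are roots of the denominator: z^2 - 1z + 1/4 = 0.
Quadratic formula: z = [-(-1) +/- sqrt((-1)^2 - 4*(1/4))] / 2
Discriminant = 1 - 1 = 0; sqrt = 0.
z = (1 +/- 0) / 2 = 1/2 (repeated root).
|p1| = 1/2, |p2| = 1/2.
For BIBO stability, all poles must lie inside the unit circle (|p| < 1).
System is STABLE since both |p| < 1.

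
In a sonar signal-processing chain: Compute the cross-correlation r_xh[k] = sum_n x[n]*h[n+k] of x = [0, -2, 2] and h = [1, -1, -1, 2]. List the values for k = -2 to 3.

Both sequences indexed from 0 and zero outside their support.
Lags with overlap: k = -2 to 3.
  r_xh[-2] = x[2]*h[0] = 2
  r_xh[-1] = x[1]*h[0] + x[2]*h[1] = -4
  r_xh[0] = x[0]*h[0] + x[1]*h[1] + x[2]*h[2] = 0
  r_xh[1] = x[0]*h[1] + x[1]*h[2] + x[2]*h[3] = 6
  r_xh[2] = x[0]*h[2] + x[1]*h[3] = -4
  r_xh[3] = x[0]*h[3] = 0
r_xh = [2, -4, 0, 6, -4, 0] (for k = -2, ..., 3)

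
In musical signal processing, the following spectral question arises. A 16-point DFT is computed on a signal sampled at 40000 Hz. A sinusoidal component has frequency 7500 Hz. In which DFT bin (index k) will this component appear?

DFT frequency resolution = f_s/N = 40000/16 = 2500 Hz
Bin index k = f_signal / resolution = 7500 / 2500 = 3
The signal frequency 7500 Hz falls in DFT bin k = 3.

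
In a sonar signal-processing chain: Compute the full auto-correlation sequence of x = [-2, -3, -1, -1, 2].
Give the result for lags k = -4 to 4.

r_xx[k] = sum_m x[m]*x[m+k], indexed from 0, for k = -4 to 4:
  r_xx[-4] = x[4]*x[0] = -4
  r_xx[-3] = x[3]*x[0] + x[4]*x[1] = -4
  r_xx[-2] = x[2]*x[0] + x[3]*x[1] + x[4]*x[2] = 3
  r_xx[-1] = x[1]*x[0] + x[2]*x[1] + x[3]*x[2] + x[4]*x[3] = 8
  r_xx[0] = x[0]*x[0] + x[1]*x[1] + x[2]*x[2] + x[3]*x[3] + x[4]*x[4] = 19
  r_xx[1] = x[0]*x[1] + x[1]*x[2] + x[2]*x[3] + x[3]*x[4] = 8
  r_xx[2] = x[0]*x[2] + x[1]*x[3] + x[2]*x[4] = 3
  r_xx[3] = x[0]*x[3] + x[1]*x[4] = -4
  r_xx[4] = x[0]*x[4] = -4
r_xx = [-4, -4, 3, 8, 19, 8, 3, -4, -4]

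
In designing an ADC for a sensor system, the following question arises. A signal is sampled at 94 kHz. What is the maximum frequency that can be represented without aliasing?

The maximum frequency that can be represented without aliasing
is the Nyquist frequency: f_max = f_s / 2 = 94 kHz / 2 = 47 kHz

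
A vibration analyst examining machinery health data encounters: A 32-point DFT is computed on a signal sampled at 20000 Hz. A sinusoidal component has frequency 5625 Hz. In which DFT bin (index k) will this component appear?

DFT frequency resolution = f_s/N = 20000/32 = 625 Hz
Bin index k = f_signal / resolution = 5625 / 625 = 9
The signal frequency 5625 Hz falls in DFT bin k = 9.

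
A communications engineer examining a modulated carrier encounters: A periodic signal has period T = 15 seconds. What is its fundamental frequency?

The fundamental frequency is the reciprocal of the period.
f = 1/T = 1/(15) = 1/15 Hz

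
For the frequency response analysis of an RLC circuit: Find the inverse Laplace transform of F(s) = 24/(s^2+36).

Standard pair: w/(s^2+w^2) <-> sin(wt)*u(t)
Recognize w^2 = 36, so w = 6; numerator 24 = 4*6.
f(t) = 4*sin(6t)*u(t)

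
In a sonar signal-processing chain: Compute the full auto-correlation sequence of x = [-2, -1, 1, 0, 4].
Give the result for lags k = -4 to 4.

r_xx[k] = sum_m x[m]*x[m+k], indexed from 0, for k = -4 to 4:
  r_xx[-4] = x[4]*x[0] = -8
  r_xx[-3] = x[3]*x[0] + x[4]*x[1] = -4
  r_xx[-2] = x[2]*x[0] + x[3]*x[1] + x[4]*x[2] = 2
  r_xx[-1] = x[1]*x[0] + x[2]*x[1] + x[3]*x[2] + x[4]*x[3] = 1
  r_xx[0] = x[0]*x[0] + x[1]*x[1] + x[2]*x[2] + x[3]*x[3] + x[4]*x[4] = 22
  r_xx[1] = x[0]*x[1] + x[1]*x[2] + x[2]*x[3] + x[3]*x[4] = 1
  r_xx[2] = x[0]*x[2] + x[1]*x[3] + x[2]*x[4] = 2
  r_xx[3] = x[0]*x[3] + x[1]*x[4] = -4
  r_xx[4] = x[0]*x[4] = -8
r_xx = [-8, -4, 2, 1, 22, 1, 2, -4, -8]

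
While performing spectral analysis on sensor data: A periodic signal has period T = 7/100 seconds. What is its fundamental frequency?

The fundamental frequency is the reciprocal of the period.
f = 1/T = 1/(7/100) = 100/7 Hz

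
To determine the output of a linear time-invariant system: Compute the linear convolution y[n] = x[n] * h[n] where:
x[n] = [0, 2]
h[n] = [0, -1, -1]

y[n] = sum_k x[k]*h[n-k]. Output length = len(x) + len(h) - 1 = 2 + 3 - 1 = 4.
y[0] = 0*0 = 0
y[1] = 2*0 + 0*-1 = 0
y[2] = 2*-1 + 0*-1 = -2
y[3] = 2*-1 = -2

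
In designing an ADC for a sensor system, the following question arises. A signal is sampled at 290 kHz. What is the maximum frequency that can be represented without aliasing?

The maximum frequency that can be represented without aliasing
is the Nyquist frequency: f_max = f_s / 2 = 290 kHz / 2 = 145 kHz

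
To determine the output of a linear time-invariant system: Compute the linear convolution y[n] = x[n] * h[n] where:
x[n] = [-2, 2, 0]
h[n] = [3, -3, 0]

y[n] = sum_k x[k]*h[n-k]. Output length = len(x) + len(h) - 1 = 3 + 3 - 1 = 5.
y[0] = -2*3 = -6
y[1] = 2*3 + -2*-3 = 12
y[2] = 0*3 + 2*-3 + -2*0 = -6
y[3] = 0*-3 + 2*0 = 0
y[4] = 0*0 = 0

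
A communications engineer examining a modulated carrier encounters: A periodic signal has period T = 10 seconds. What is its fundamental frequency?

The fundamental frequency is the reciprocal of the period.
f = 1/T = 1/(10) = 1/10 Hz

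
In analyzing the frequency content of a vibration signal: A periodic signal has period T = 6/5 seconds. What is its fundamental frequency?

The fundamental frequency is the reciprocal of the period.
f = 1/T = 1/(6/5) = 5/6 Hz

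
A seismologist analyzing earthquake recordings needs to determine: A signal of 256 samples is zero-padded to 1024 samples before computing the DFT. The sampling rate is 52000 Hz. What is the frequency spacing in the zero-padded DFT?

Original DFT: N = 256, resolution = f_s/N = 52000/256 = 1625/8 Hz
Zero-padded DFT: N = 1024, resolution = f_s/N = 52000/1024 = 1625/32 Hz
Zero-padding interpolates the spectrum (finer frequency grid)
but does NOT improve the true spectral resolution (ability to resolve close frequencies).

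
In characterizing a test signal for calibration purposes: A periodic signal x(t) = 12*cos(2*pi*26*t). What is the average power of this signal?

Average power of A*cos(wt) is A^2/2.
P = 12^2 / 2 = 144/2 = 72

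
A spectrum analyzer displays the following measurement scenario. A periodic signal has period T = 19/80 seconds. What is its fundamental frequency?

The fundamental frequency is the reciprocal of the period.
f = 1/T = 1/(19/80) = 80/19 Hz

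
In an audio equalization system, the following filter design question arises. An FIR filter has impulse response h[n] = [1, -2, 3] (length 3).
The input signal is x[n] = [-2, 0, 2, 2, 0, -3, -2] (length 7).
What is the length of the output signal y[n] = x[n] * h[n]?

For linear convolution, the output length is:
len(y) = len(x) + len(h) - 1 = 7 + 3 - 1 = 9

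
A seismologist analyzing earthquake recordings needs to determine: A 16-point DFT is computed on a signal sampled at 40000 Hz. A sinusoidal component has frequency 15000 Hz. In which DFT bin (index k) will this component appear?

DFT frequency resolution = f_s/N = 40000/16 = 2500 Hz
Bin index k = f_signal / resolution = 15000 / 2500 = 6
The signal frequency 15000 Hz falls in DFT bin k = 6.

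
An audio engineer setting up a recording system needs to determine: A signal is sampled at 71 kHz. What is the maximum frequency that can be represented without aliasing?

The maximum frequency that can be represented without aliasing
is the Nyquist frequency: f_max = f_s / 2 = 71 kHz / 2 = 71/2 kHz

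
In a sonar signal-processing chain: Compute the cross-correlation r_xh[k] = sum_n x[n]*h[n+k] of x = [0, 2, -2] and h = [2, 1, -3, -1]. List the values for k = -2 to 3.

Both sequences indexed from 0 and zero outside their support.
Lags with overlap: k = -2 to 3.
  r_xh[-2] = x[2]*h[0] = -4
  r_xh[-1] = x[1]*h[0] + x[2]*h[1] = 2
  r_xh[0] = x[0]*h[0] + x[1]*h[1] + x[2]*h[2] = 8
  r_xh[1] = x[0]*h[1] + x[1]*h[2] + x[2]*h[3] = -4
  r_xh[2] = x[0]*h[2] + x[1]*h[3] = -2
  r_xh[3] = x[0]*h[3] = 0
r_xh = [-4, 2, 8, -4, -2, 0] (for k = -2, ..., 3)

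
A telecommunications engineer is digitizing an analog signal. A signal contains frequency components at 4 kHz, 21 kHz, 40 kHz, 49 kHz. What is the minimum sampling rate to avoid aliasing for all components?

The highest frequency component is f_max = 49 kHz.
Nyquist rate = 2 * f_max = 2 * 49 kHz = 98 kHz.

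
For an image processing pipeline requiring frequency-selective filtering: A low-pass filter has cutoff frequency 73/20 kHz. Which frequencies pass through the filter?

A low-pass filter passes all frequencies below the cutoff frequency 73/20 kHz and attenuates higher frequencies.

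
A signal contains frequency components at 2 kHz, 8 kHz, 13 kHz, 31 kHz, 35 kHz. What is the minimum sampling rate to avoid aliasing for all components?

The highest frequency component is f_max = 35 kHz.
Nyquist rate = 2 * f_max = 2 * 35 kHz = 70 kHz.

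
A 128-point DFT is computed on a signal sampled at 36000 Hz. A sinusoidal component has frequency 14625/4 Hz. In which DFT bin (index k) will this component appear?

DFT frequency resolution = f_s/N = 36000/128 = 1125/4 Hz
Bin index k = f_signal / resolution = 14625/4 / 1125/4 = 13
The signal frequency 14625/4 Hz falls in DFT bin k = 13.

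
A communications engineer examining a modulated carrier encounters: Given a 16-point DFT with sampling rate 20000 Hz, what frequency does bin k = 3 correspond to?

The frequency of DFT bin k is: f_k = k * f_s / N
f_3 = 3 * 20000 / 16 = 3750 Hz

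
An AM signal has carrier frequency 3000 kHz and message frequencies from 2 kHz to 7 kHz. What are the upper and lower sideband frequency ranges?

Upper sideband (USB) = fc + [fm_low, fm_high] = 3000 + [2, 7] = [3002, 3007] kHz
Lower sideband (LSB) = fc - [fm_high, fm_low] = 3000 - [7, 2] = [2993, 2998] kHz
Total occupied spectrum: 2993 kHz to 3007 kHz (plus carrier at 3000 kHz)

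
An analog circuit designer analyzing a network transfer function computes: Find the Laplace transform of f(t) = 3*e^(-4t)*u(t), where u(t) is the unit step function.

Standard Laplace transform pair:
e^(-at)*u(t) <-> 1/(s+a)
With a = 4: L{3*e^(-4t)*u(t)} = 3/(s+4), ROC: Re(s) > -4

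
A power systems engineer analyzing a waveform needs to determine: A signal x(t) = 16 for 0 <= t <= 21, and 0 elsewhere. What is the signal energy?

Energy = integral of |x(t)|^2 dt over the signal duration
= 16^2 * 21 = 256 * 21 = 5376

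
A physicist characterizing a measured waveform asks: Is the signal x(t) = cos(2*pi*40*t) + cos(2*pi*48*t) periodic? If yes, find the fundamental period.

f1 = 40 Hz, f2 = 48 Hz
Period T1 = 1/40, T2 = 1/48
Ratio T1/T2 = 48/40, which is rational.
The signal is periodic with fundamental period T = 1/GCD(40,48) = 1/8 s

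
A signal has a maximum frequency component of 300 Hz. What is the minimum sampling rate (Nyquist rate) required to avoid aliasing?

By the Nyquist-Shannon sampling theorem,
the minimum sampling rate (Nyquist rate) must be at least 2 * f_max.
Nyquist rate = 2 * 300 Hz = 600 Hz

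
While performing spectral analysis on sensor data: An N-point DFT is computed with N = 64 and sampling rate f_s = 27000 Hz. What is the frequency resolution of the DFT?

DFT frequency resolution = f_s / N
= 27000 / 64 = 3375/8 Hz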